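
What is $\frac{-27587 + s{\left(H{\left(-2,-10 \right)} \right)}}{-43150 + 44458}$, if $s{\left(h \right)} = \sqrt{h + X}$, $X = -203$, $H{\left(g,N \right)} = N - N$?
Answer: $- \frac{27587}{1308} + \frac{i \sqrt{203}}{1308} \approx -21.091 + 0.010893 i$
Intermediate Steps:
$H{\left(g,N \right)} = 0$
$s{\left(h \right)} = \sqrt{-203 + h}$ ($s{\left(h \right)} = \sqrt{h - 203} = \sqrt{-203 + h}$)
$\frac{-27587 + s{\left(H{\left(-2,-10 \right)} \right)}}{-43150 + 44458} = \frac{-27587 + \sqrt{-203 + 0}}{-43150 + 44458} = \frac{-27587 + \sqrt{-203}}{1308} = \left(-27587 + i \sqrt{203}\right) \frac{1}{1308} = - \frac{27587}{1308} + \frac{i \sqrt{203}}{1308}$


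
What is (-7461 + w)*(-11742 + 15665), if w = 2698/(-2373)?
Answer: -69467114873/2373 ≈ -2.9274e+7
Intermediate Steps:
w = -2698/2373 (w = 2698*(-1/2373) = -2698/2373 ≈ -1.1370)
(-7461 + w)*(-11742 + 15665) = (-7461 - 2698/2373)*(-11742 + 15665) = -17707651/2373*3923 = -69467114873/2373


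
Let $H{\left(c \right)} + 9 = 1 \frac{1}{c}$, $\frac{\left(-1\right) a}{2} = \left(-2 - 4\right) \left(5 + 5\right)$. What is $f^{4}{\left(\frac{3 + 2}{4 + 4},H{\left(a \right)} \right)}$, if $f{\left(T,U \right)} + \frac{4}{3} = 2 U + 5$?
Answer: $\frac{544468370161}{12960000} \approx 42011.0$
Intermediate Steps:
$a = 120$ ($a = - 2 \left(-2 - 4\right) \left(5 + 5\right) = - 2 \left(\left(-6\right) 10\right) = \left(-2\right) \left(-60\right) = 120$)
$H{\left(c \right)} = -9 + \frac{1}{c}$ ($H{\left(c \right)} = -9 + 1 \frac{1}{c} = -9 + \frac{1}{c}$)
$f{\left(T,U \right)} = \frac{11}{3} + 2 U$ ($f{\left(T,U \right)} = - \frac{4}{3} + \left(2 U + 5\right) = - \frac{4}{3} + \left(5 + 2 U\right) = \frac{11}{3} + 2 U$)
$f^{4}{\left(\frac{3 + 2}{4 + 4},H{\left(a \right)} \right)} = \left(\frac{11}{3} + 2 \left(-9 + \frac{1}{120}\right)\right)^{4} = \left(\frac{11}{3} + 2 \left(- \frac{1079}{120}\right)\right)^{4} = \left(\frac{11}{3} - \frac{1079}{60}\right)^{4} = \left(- \frac{859}{60}\right)^{4} = \frac{544468370161}{12960000}$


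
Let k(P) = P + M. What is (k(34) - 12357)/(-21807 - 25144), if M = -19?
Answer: 12342/46951 ≈ 0.26287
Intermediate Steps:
k(P) = -19 + P (k(P) = P - 19 = -19 + P)
(k(34) - 12357)/(-21807 - 25144) = ((-19 + 34) - 12357)/(-21807 - 25144) = (15 - 12357)/(-46951) = -12342*(-1/46951) = 12342/46951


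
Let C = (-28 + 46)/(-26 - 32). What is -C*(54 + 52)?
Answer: 954/29 ≈ 32.897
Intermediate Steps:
C = -9/29 (C = 18/(-58) = 18*(-1/58) = -9/29 ≈ -0.31034)
-C*(54 + 52) = -(-9)*(54 + 52)/29 = -(-9)*106/29 = -1*(-954/29) = 954/29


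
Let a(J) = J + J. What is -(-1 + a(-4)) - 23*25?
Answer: -566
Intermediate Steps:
a(J) = 2*J
-(-1 + a(-4)) - 23*25 = -(-1 + 2*(-4)) - 23*25 = -(-1 - 8) - 575 = -1*(-9) - 575 = 9 - 575 = -566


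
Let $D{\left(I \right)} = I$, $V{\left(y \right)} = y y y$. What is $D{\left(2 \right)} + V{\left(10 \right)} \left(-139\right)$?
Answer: $-138998$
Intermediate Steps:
$V{\left(y \right)} = y^{3}$ ($V{\left(y \right)} = y^{2} y = y^{3}$)
$D{\left(2 \right)} + V{\left(10 \right)} \left(-139\right) = 2 + 10^{3} \left(-139\right) = 2 + 1000 \left(-139\right) = 2 - 139000 = -138998$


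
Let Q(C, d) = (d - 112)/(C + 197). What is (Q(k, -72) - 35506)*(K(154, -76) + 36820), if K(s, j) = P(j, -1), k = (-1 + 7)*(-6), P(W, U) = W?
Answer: -9132721200/7 ≈ -1.3047e+9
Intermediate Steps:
k = -36 (k = 6*(-6) = -36)
K(s, j) = j
Q(C, d) = (-112 + d)/(197 + C)
(Q(k, -72) - 35506)*(K(154, -76) + 36820) = ((-112 - 72)/(197 - 36) - 35506)*(-76 + 36820) = (-184/161 - 35506)*36744 = ((1/161)*(-184) - 35506)*36744 = (-8/7 - 35506)*36744 = -248550/7*36744 = -9132721200/7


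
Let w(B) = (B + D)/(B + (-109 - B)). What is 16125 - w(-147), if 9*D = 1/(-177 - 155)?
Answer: 5251344263/325692 ≈ 16124.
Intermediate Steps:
D = -1/2988 (D = 1/(9*(-177 - 155)) = (⅑)/(-332) = (⅑)*(-1/332) = -1/2988 ≈ -0.00033467)
w(B) = 1/325692 - B/109 (w(B) = (B - 1/2988)/(B + (-109 - B)) = (-1/2988 + B)/(-109) = (-1/2988 + B)*(-1/109) = 1/325692 - B/109)
16125 - w(-147) = 16125 - (1/325692 - 1/109*(-147)) = 16125 - (1/325692 + 147/109) = 16125 - 1*439237/325692 = 16125 - 439237/325692 = 5251344263/325692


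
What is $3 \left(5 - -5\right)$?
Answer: $30$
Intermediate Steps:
$3 \left(5 - -5\right) = 3 \left(5 + 5\right) = 3 \cdot 10 = 30$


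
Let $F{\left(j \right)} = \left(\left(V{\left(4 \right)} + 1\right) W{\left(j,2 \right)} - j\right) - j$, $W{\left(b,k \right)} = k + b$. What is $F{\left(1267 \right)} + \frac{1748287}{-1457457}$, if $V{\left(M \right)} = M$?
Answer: $\frac{5552620340}{1457457} \approx 3809.8$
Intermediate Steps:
$W{\left(b,k \right)} = b + k$
$F{\left(j \right)} = 10 + 3 j$ ($F{\left(j \right)} = \left(\left(4 + 1\right) \left(j + 2\right) - j\right) - j = \left(5 \left(2 + j\right) - j\right) - j = \left(\left(10 + 5 j\right) - j\right) - j = \left(10 + 4 j\right) - j = 10 + 3 j$)
$F{\left(1267 \right)} + \frac{1748287}{-1457457} = \left(10 + 3 \cdot 1267\right) + \frac{1748287}{-1457457} = \left(10 + 3801\right) + 1748287 \left(- \frac{1}{1457457}\right) = 3811 - \frac{1748287}{1457457} = \frac{5552620340}{1457457}$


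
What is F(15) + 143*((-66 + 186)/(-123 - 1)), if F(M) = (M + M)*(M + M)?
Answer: 23610/31 ≈ 761.61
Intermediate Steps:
F(M) = 4*M² (F(M) = (2*M)*(2*M) = 4*M²)
F(15) + 143*((-66 + 186)/(-123 - 1)) = 4*15² + 143*((-66 + 186)/(-123 - 1)) = 4*225 + 143*(120/(-124)) = 900 + 143*(120*(-1/124)) = 900 + 143*(-30/31) = 900 - 4290/31 = 23610/31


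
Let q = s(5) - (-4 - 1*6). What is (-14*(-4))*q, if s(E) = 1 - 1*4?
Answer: 392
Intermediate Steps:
s(E) = -3 (s(E) = 1 - 4 = -3)
q = 7 (q = -3 - (-4 - 1*6) = -3 - (-4 - 6) = -3 - 1*(-10) = -3 + 10 = 7)
(-14*(-4))*q = -14*(-4)*7 = 56*7 = 392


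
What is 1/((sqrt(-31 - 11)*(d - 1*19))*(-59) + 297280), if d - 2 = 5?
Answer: 9290/2762389109 - 177*I*sqrt(42)/22099112872 ≈ 3.363e-6 - 5.1907e-8*I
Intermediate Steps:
d = 7 (d = 2 + 5 = 7)
1/((sqrt(-31 - 11)*(d - 1*19))*(-59) + 297280) = 1/((sqrt(-31 - 11)*(7 - 1*19))*(-59) + 297280) = 1/((sqrt(-42)*(7 - 19))*(-59) + 297280) = 1/(((I*sqrt(42))*(-12))*(-59) + 297280) = 1/(-12*I*sqrt(42)*(-59) + 297280) = 1/(708*I*sqrt(42) + 297280) = 1/(297280 + 708*I*sqrt(42))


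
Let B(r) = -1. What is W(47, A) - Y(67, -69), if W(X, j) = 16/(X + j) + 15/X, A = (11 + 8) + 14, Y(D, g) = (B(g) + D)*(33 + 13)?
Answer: -713338/235 ≈ -3035.5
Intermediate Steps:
Y(D, g) = -46 + 46*D (Y(D, g) = (-1 + D)*(33 + 13) = (-1 + D)*46 = -46 + 46*D)
A = 33 (A = 19 + 14 = 33)
W(X, j) = 15/X + 16/(X + j)
W(47, A) - Y(67, -69) = (15*33 + 31*47)/(47*(47 + 33)) - (-46 + 46*67) = (1/47)*(495 + 1457)/80 - (-46 + 3082) = (1/47)*(1/80)*1952 - 1*3036 = 122/235 - 3036 = -713338/235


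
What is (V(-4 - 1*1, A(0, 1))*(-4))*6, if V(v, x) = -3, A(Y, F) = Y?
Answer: 72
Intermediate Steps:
(V(-4 - 1*1, A(0, 1))*(-4))*6 = -3*(-4)*6 = 12*6 = 72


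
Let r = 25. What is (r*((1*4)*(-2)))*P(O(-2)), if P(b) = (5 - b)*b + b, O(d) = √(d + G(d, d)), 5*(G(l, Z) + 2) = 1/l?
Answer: -820 - 120*I*√410 ≈ -820.0 - 2429.8*I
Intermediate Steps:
G(l, Z) = -2 + 1/(5*l)
O(d) = √(-2 + d + 1/(5*d)) (O(d) = √(d + (-2 + 1/(5*d))) = √(-2 + d + 1/(5*d)))
P(b) = b + b*(5 - b) (P(b) = b*(5 - b) + b = b + b*(5 - b))
(r*((1*4)*(-2)))*P(O(-2)) = (25*((1*4)*(-2)))*((√(-50 + 5/(-2) + 25*(-2))/5)*(6 - √(-50 + 5/(-2) + 25*(-2))/5)) = (25*(4*(-2)))*((√(-50 + 5*(-½) - 50)/5)*(6 - √(-50 + 5*(-½) - 50)/5)) = (25*(-8))*((√(-50 - 5/2 - 50)/5)*(6 - √(-50 - 5/2 - 50)/5)) = -200*√(-205/2)/5*(6 - √(-205/2)/5) = -200*(I*√410/2)/5*(6 - I*√410/2/5) = -200*I*√410/10*(6 - I*√410/10) = -20*I*√410*(6 - I*√410/10)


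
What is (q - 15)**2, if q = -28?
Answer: 1849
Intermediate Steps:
(q - 15)**2 = (-28 - 15)**2 = (-43)**2 = 1849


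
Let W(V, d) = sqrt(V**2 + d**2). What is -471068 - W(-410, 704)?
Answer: -471068 - 2*sqrt(165929) ≈ -4.7188e+5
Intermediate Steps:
-471068 - W(-410, 704) = -471068 - sqrt((-410)**2 + 704**2) = -471068 - sqrt(168100 + 495616) = -471068 - sqrt(663716) = -471068 - 2*sqrt(165929)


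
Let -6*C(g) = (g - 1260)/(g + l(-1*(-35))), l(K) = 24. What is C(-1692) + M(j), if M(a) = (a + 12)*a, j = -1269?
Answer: 221723446/139 ≈ 1.5951e+6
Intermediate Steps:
M(a) = a*(12 + a) (M(a) = (12 + a)*a = a*(12 + a))
C(g) = -(-1260 + g)/(6*(24 + g)) (C(g) = -(g - 1260)/(6*(g + 24)) = -(-1260 + g)/(6*(24 + g)))
C(-1692) + M(j) = (1260 - 1*(-1692))/(6*(24 - 1692)) - 1269*(12 - 1269) = (⅙)*(1260 + 1692)/(-1668) - 1269*(-1257) = (⅙)*(-1/1668)*2952 + 1595133 = -41/139 + 1595133 = 221723446/139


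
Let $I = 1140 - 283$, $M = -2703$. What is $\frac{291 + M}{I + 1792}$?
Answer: $- \frac{804}{883} \approx -0.91053$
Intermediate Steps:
$I = 857$ ($I = 1140 - 283 = 857$)
$\frac{291 + M}{I + 1792} = \frac{291 - 2703}{857 + 1792} = - \frac{2412}{2649} = \left(-2412\right) \frac{1}{2649} = - \frac{804}{883}$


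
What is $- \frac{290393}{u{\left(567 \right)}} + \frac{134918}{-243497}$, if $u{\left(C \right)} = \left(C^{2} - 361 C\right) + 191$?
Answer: $- \frac{86494285895}{28487444521} \approx -3.0362$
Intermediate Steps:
$u{\left(C \right)} = 191 + C^{2} - 361 C$
$- \frac{290393}{u{\left(567 \right)}} + \frac{134918}{-243497} = - \frac{290393}{191 + 567^{2} - 204687} + \frac{134918}{-243497} = - \frac{290393}{191 + 321489 - 204687} + 134918 \left(- \frac{1}{243497}\right) = - \frac{290393}{116993} - \frac{134918}{243497} = - \frac{86494285895}{28487444521}$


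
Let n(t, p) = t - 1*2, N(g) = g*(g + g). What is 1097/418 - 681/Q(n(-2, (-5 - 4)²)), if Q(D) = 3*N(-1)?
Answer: -23173/209 ≈ -110.88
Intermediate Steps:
N(g) = 2*g² (N(g) = g*(2*g) = 2*g²)
n(t, p) = -2 + t (n(t, p) = t - 2 = -2 + t)
Q(D) = 6 (Q(D) = 3*(2*(-1)²) = 3*(2*1) = 3*2 = 6)
1097/418 - 681/Q(n(-2, (-5 - 4)²)) = 1097/418 - 681/6 = 1097*(1/418) - 681*⅙ = 1097/418 - 227/2 = -23173/209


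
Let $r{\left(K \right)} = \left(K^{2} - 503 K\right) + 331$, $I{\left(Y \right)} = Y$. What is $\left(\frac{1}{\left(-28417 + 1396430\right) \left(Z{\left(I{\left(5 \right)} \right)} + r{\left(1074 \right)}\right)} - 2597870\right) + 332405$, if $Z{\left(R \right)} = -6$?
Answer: $- \frac{1901595183496220054}{839384048527} \approx -2.2655 \cdot 10^{6}$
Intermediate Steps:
$r{\left(K \right)} = 331 + K^{2} - 503 K$
$\left(\frac{1}{\left(-28417 + 1396430\right) \left(Z{\left(I{\left(5 \right)} \right)} + r{\left(1074 \right)}\right)} - 2597870\right) + 332405 = \left(\frac{1}{\left(-28417 + 1396430\right) \left(-6 + \left(331 + 1074^{2} - 540222\right)\right)} - 2597870\right) + 332405 = \left(\frac{1}{1368013 \left(-6 + \left(331 + 1153476 - 540222\right)\right)} - 2597870\right) + 332405 = \left(\frac{1}{1368013 \left(-6 + 613585\right)} - 2597870\right) + 332405 = \left(\frac{1}{1368013 \cdot 613579} - 2597870\right) + 332405 = \left(\frac{1}{839384048527} - 2597870\right) + 332405 = - \frac{2180610638146837489}{839384048527} + 332405 = - \frac{1901595183496220054}{839384048527}$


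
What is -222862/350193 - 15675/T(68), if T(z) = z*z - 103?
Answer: -196873769/47976441 ≈ -4.1036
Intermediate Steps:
T(z) = -103 + z**2 (T(z) = z**2 - 103 = -103 + z**2)
-222862/350193 - 15675/T(68) = -222862/350193 - 15675/(-103 + 68**2) = -222862*1/350193 - 15675/(-103 + 4624) = -222862/350193 - 15675/4521 = -222862/350193 - 15675*1/4521 = -222862/350193 - 475/137 = -196873769/47976441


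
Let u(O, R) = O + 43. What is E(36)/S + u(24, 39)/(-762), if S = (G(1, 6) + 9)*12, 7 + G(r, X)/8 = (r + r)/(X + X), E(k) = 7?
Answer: -21025/208788 ≈ -0.10070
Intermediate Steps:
u(O, R) = 43 + O
G(r, X) = -56 + 8*r/X (G(r, X) = -56 + 8*((r + r)/(X + X)) = -56 + 8*((2*r)/((2*X))) = -56 + 8*((2*r)*(1/(2*X))) = -56 + 8*(r/X) = -56 + 8*r/X)
S = -548 (S = ((-56 + 8*1/6) + 9)*12 = ((-56 + 8*1*(1/6)) + 9)*12 = ((-56 + 4/3) + 9)*12 = (-164/3 + 9)*12 = -137/3*12 = -548)
E(36)/S + u(24, 39)/(-762) = 7/(-548) + (43 + 24)/(-762) = 7*(-1/548) + 67*(-1/762) = -7/548 - 67/762 = -21025/208788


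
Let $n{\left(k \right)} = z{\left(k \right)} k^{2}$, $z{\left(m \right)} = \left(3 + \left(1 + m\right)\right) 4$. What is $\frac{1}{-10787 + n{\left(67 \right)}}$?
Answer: $\frac{1}{1264089} \approx 7.9108 \cdot 10^{-7}$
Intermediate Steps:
$z{\left(m \right)} = 16 + 4 m$ ($z{\left(m \right)} = \left(4 + m\right) 4 = 16 + 4 m$)
$n{\left(k \right)} = k^{2} \left(16 + 4 k\right)$ ($n{\left(k \right)} = \left(16 + 4 k\right) k^{2} = k^{2} \left(16 + 4 k\right)$)
$\frac{1}{-10787 + n{\left(67 \right)}} = \frac{1}{-10787 + 4 \cdot 67^{2} \left(4 + 67\right)} = \frac{1}{-10787 + 4 \cdot 4489 \cdot 71} = \frac{1}{-10787 + 1274876} = \frac{1}{1264089}$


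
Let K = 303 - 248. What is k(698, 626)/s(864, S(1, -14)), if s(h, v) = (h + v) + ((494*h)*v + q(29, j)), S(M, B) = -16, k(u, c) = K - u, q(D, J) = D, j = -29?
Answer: 643/6828179 ≈ 9.4169e-5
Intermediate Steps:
K = 55
k(u, c) = 55 - u
s(h, v) = 29 + h + v + 494*h*v (s(h, v) = (h + v) + ((494*h)*v + 29) = (h + v) + (494*h*v + 29) = (h + v) + (29 + 494*h*v) = 29 + h + v + 494*h*v)
k(698, 626)/s(864, S(1, -14)) = (55 - 1*698)/(29 + 864 - 16 + 494*864*(-16)) = (55 - 698)/(29 + 864 - 16 - 6829056) = -643/(-6828179) = -643*(-1/6828179) = 643/6828179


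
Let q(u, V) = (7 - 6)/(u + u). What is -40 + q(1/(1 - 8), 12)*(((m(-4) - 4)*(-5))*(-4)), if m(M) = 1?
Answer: 170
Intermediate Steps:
q(u, V) = 1/(2*u)
-40 + q(1/(1 - 8), 12)*(((m(-4) - 4)*(-5))*(-4)) = -40 + (1/(2*(1/(1 - 8))))*(((1 - 4)*(-5))*(-4)) = -40 + (1/(2*(1/(-7))))*(-3*(-5)*(-4)) = -40 + (1/(2*(-1/7)))*(15*(-4)) = -40 + ((1/2)*(-7))*(-60) = -40 - 7/2*(-60) = -40 + 210 = 170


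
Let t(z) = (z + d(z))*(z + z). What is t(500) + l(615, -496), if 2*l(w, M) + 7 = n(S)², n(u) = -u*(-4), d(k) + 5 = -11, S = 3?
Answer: 968137/2 ≈ 4.8407e+5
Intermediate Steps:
d(k) = -16 (d(k) = -5 - 11 = -16)
n(u) = 4*u
l(w, M) = 137/2 (l(w, M) = -7/2 + (4*3)²/2 = -7/2 + (½)*12² = -7/2 + (½)*144 = -7/2 + 72 = 137/2)
t(z) = 2*z*(-16 + z) (t(z) = (z - 16)*(z + z) = (-16 + z)*(2*z) = 2*z*(-16 + z))
t(500) + l(615, -496) = 2*500*(-16 + 500) + 137/2 = 2*500*484 + 137/2 = 484000 + 137/2 = 968137/2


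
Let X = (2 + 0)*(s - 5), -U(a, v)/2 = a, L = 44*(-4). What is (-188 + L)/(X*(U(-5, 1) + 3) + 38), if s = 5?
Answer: -182/19 ≈ -9.5789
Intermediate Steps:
L = -176
U(a, v) = -2*a
X = 0 (X = (2 + 0)*(5 - 5) = 2*0 = 0)
(-188 + L)/(X*(U(-5, 1) + 3) + 38) = (-188 - 176)/(0*(-2*(-5) + 3) + 38) = -364/(0*(10 + 3) + 38) = -364/(0*13 + 38) = -364/(0 + 38) = -364/38 = (1/38)*(-364) = -182/19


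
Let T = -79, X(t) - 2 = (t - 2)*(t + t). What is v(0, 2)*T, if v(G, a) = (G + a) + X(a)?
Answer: -316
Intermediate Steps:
X(t) = 2 + 2*t*(-2 + t) (X(t) = 2 + (t - 2)*(t + t) = 2 + (-2 + t)*(2*t) = 2 + 2*t*(-2 + t))
v(G, a) = 2 + G - 3*a + 2*a**2 (v(G, a) = (G + a) + (2 - 4*a + 2*a**2) = 2 + G - 3*a + 2*a**2)
v(0, 2)*T = (2 + 0 - 3*2 + 2*2**2)*(-79) = (2 + 0 - 6 + 2*4)*(-79) = (2 + 0 - 6 + 8)*(-79) = 4*(-79) = -316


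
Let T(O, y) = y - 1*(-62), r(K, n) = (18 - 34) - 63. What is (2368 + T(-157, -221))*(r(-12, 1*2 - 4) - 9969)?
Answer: -22196032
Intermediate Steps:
r(K, n) = -79 (r(K, n) = -16 - 63 = -79)
T(O, y) = 62 + y (T(O, y) = y + 62 = 62 + y)
(2368 + T(-157, -221))*(r(-12, 1*2 - 4) - 9969) = (2368 + (62 - 221))*(-79 - 9969) = (2368 - 159)*(-10048) = 2209*(-10048) = -22196032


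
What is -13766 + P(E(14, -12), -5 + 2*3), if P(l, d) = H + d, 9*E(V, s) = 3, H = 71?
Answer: -13694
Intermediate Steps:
E(V, s) = ⅓ (E(V, s) = (⅑)*3 = ⅓)
P(l, d) = 71 + d
-13766 + P(E(14, -12), -5 + 2*3) = -13766 + (71 + (-5 + 2*3)) = -13766 + (71 + (-5 + 6)) = -13766 + (71 + 1) = -13766 + 72 = -13694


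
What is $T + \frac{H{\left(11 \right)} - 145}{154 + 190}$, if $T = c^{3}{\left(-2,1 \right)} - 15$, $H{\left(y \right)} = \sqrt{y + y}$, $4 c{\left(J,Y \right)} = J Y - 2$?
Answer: $- \frac{5649}{344} + \frac{\sqrt{22}}{344} \approx -16.408$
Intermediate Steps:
$c{\left(J,Y \right)} = - \frac{1}{2} + \frac{J Y}{4}$ ($c{\left(J,Y \right)} = \frac{J Y - 2}{4} = \frac{-2 + J Y}{4} = - \frac{1}{2} + \frac{J Y}{4}$)
$H{\left(y \right)} = \sqrt{2} \sqrt{y}$ ($H{\left(y \right)} = \sqrt{2 y} = \sqrt{2} \sqrt{y}$)
$T = -16$ ($T = \left(- \frac{1}{2} + \frac{1}{4} \left(-2\right) 1\right)^{3} - 15 = \left(- \frac{1}{2} - \frac{1}{2}\right)^{3} - 15 = \left(-1\right)^{3} - 15 = -1 - 15 = -16$)
$T + \frac{H{\left(11 \right)} - 145}{154 + 190} = -16 + \frac{\sqrt{2} \sqrt{11} - 145}{154 + 190} = -16 + \frac{\sqrt{22} - 145}{344} = -16 + \left(-145 + \sqrt{22}\right) \frac{1}{344} = -16 - \left(\frac{145}{344} - \frac{\sqrt{22}}{344}\right) = - \frac{5649}{344} + \frac{\sqrt{22}}{344}$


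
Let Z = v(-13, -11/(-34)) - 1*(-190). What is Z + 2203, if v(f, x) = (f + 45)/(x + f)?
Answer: 1030295/431 ≈ 2390.5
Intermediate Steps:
v(f, x) = (45 + f)/(f + x)
Z = 80802/431 (Z = (45 - 13)/(-13 - 11/(-34)) - 1*(-190) = 32/(-13 - 11*(-1/34)) + 190 = 32/(-13 + 11/34) + 190 = 32/(-431/34) + 190 = -34/431*32 + 190 = -1088/431 + 190 = 80802/431 ≈ 187.48)
Z + 2203 = 80802/431 + 2203 = 1030295/431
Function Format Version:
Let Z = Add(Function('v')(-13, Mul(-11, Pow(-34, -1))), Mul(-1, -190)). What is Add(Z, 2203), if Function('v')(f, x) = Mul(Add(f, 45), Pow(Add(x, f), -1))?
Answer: Rational(1030295, 431) ≈ 2390.5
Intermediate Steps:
Function('v')(f, x) = Mul(Pow(Add(f, x), -1), Add(45, f)) (Function('v')(f, x) = Mul(Add(45, f), Pow(Add(f, x), -1)) = Mul(Pow(Add(f, x), -1), Add(45, f)))
Z = Rational(80802, 431) (Z = Add(Mul(Pow(Add(-13, Mul(-11, Pow(-34, -1))), -1), Add(45, -13)), Mul(-1, -190)) = Add(Mul(Pow(Add(-13, Mul(-11, Rational(-1, 34))), -1), 32), 190) = Add(Mul(Pow(Add(-13, Rational(11, 34)), -1), 32), 190) = Add(Mul(Pow(Rational(-431, 34), -1), 32), 190) = Add(Mul(Rational(-34, 431), 32), 190) = Add(Rational(-1088, 431), 190) = Rational(80802, 431) ≈ 187.48)
Add(Z, 2203) = Add(Rational(80802, 431), 2203) = Rational(1030295, 431)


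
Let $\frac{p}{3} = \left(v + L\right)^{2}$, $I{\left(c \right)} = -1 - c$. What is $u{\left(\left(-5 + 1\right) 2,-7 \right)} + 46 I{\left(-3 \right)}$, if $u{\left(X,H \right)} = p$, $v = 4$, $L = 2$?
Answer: $200$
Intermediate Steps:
$p = 108$ ($p = 3 \left(4 + 2\right)^{2} = 3 \cdot 6^{2} = 3 \cdot 36 = 108$)
$u{\left(X,H \right)} = 108$
$u{\left(\left(-5 + 1\right) 2,-7 \right)} + 46 I{\left(-3 \right)} = 108 + 46 \left(-1 - -3\right) = 108 + 46 \left(-1 + 3\right) = 108 + 46 \cdot 2 = 108 + 92 = 200$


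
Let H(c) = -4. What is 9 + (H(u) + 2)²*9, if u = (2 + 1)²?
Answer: 45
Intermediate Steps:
u = 9 (u = 3² = 9)
9 + (H(u) + 2)²*9 = 9 + (-4 + 2)²*9 = 9 + (-2)²*9 = 9 + 4*9 = 9 + 36 = 45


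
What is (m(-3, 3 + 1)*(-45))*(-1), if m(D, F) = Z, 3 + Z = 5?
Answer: 90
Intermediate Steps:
Z = 2 (Z = -3 + 5 = 2)
m(D, F) = 2
(m(-3, 3 + 1)*(-45))*(-1) = (2*(-45))*(-1) = -90*(-1) = 90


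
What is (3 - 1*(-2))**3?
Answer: 125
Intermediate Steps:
(3 - 1*(-2))**3 = (3 + 2)**3 = 5**3 = 125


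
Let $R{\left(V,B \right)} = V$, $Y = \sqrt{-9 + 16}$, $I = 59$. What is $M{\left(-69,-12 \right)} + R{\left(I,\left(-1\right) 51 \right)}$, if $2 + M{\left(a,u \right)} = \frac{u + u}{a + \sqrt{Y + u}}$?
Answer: $59 - \frac{2 \left(57 - i \sqrt{12 - \sqrt{7}}\right)}{69 - i \sqrt{12 - \sqrt{7}}} \approx 57.347 + 0.015387 i$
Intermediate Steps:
$Y = \sqrt{7} \approx 2.6458$
$M{\left(a,u \right)} = -2 + \frac{2 u}{a + \sqrt{u + \sqrt{7}}}$ ($M{\left(a,u \right)} = -2 + \frac{u + u}{a + \sqrt{\sqrt{7} + u}} = -2 + \frac{2 u}{a + \sqrt{u + \sqrt{7}}}$)
$M{\left(-69,-12 \right)} + R{\left(I,\left(-1\right) 51 \right)} = \frac{2 \left(-12 - -69 - \sqrt{-12 + \sqrt{7}}\right)}{-69 + \sqrt{-12 + \sqrt{7}}} + 59 = \frac{2 \left(-12 + 69 - \sqrt{-12 + \sqrt{7}}\right)}{-69 + \sqrt{-12 + \sqrt{7}}} + 59 = \frac{2 \left(57 - \sqrt{-12 + \sqrt{7}}\right)}{-69 + \sqrt{-12 + \sqrt{7}}} + 59 = 59 + \frac{2 \left(57 - \sqrt{-12 + \sqrt{7}}\right)}{-69 + \sqrt{-12 + \sqrt{7}}}$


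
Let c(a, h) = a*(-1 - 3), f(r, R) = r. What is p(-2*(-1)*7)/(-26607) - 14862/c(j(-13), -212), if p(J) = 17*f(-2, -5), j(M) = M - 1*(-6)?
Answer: -28245163/53214 ≈ -530.78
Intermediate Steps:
j(M) = 6 + M (j(M) = M + 6 = 6 + M)
c(a, h) = -4*a (c(a, h) = a*(-4) = -4*a)
p(J) = -34 (p(J) = 17*(-2) = -34)
p(-2*(-1)*7)/(-26607) - 14862/c(j(-13), -212) = -34/(-26607) - 14862*(-1/(4*(6 - 13))) = -34*(-1/26607) - 14862/((-4*(-7))) = 34/26607 - 14862/28 = 34/26607 - 14862*1/28 = 34/26607 - 7431/14 = -28245163/53214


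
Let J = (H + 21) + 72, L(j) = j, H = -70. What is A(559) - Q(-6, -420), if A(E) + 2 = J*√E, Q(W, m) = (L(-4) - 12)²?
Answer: -258 + 23*√559 ≈ 285.79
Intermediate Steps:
J = 23 (J = (-70 + 21) + 72 = -49 + 72 = 23)
Q(W, m) = 256 (Q(W, m) = (-4 - 12)² = (-16)² = 256)
A(E) = -2 + 23*√E
A(559) - Q(-6, -420) = (-2 + 23*√559) - 1*256 = (-2 + 23*√559) - 256 = -258 + 23*√559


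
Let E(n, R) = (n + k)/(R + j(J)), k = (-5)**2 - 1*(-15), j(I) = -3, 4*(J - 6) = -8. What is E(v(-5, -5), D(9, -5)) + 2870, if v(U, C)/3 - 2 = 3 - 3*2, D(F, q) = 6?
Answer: 8647/3 ≈ 2882.3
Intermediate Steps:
J = 4 (J = 6 + (1/4)*(-8) = 6 - 2 = 4)
v(U, C) = -3 (v(U, C) = 6 + 3*(3 - 3*2) = 6 + 3*(3 - 6) = 6 + 3*(-3) = 6 - 9 = -3)
k = 40 (k = 25 + 15 = 40)
E(n, R) = (40 + n)/(-3 + R) (E(n, R) = (n + 40)/(R - 3) = (40 + n)/(-3 + R))
E(v(-5, -5), D(9, -5)) + 2870 = (40 - 3)/(-3 + 6) + 2870 = 37/3 + 2870 = 8647/3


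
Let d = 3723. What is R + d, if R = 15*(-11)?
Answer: 3558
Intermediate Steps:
R = -165
R + d = -165 + 3723 = 3558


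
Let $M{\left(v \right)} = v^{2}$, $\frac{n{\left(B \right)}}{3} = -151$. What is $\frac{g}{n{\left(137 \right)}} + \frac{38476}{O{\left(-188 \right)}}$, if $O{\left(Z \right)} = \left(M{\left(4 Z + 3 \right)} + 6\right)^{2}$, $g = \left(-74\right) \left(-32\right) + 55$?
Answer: $- \frac{762587995931099}{142572170884197} \approx -5.3488$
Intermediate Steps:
$n{\left(B \right)} = -453$ ($n{\left(B \right)} = 3 \left(-151\right) = -453$)
$g = 2423$ ($g = 2368 + 55 = 2423$)
$O{\left(Z \right)} = \left(6 + \left(3 + 4 Z\right)^{2}\right)^{2}$ ($O{\left(Z \right)} = \left(\left(4 Z + 3\right)^{2} + 6\right)^{2} = \left(\left(3 + 4 Z\right)^{2} + 6\right)^{2} = \left(6 + \left(3 + 4 Z\right)^{2}\right)^{2}$)
$\frac{g}{n{\left(137 \right)}} + \frac{38476}{O{\left(-188 \right)}} = \frac{2423}{-453} + \frac{38476}{\left(6 + \left(3 + 4 \left(-188\right)\right)^{2}\right)^{2}} = 2423 \left(- \frac{1}{453}\right) + \frac{38476}{\left(6 + \left(3 - 752\right)^{2}\right)^{2}} = - \frac{2423}{453} + \frac{38476}{\left(6 + \left(-749\right)^{2}\right)^{2}} = - \frac{2423}{453} + \frac{38476}{\left(6 + 561001\right)^{2}} = - \frac{2423}{453} + \frac{38476}{561007^{2}} = - \frac{2423}{453} + \frac{38476}{314728854049} = - \frac{762587995931099}{142572170884197}$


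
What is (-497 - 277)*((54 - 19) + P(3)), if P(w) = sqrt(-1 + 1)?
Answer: -27090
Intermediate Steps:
P(w) = 0 (P(w) = sqrt(0) = 0)
(-497 - 277)*((54 - 19) + P(3)) = (-497 - 277)*((54 - 19) + 0) = -774*(35 + 0) = -774*35 = -27090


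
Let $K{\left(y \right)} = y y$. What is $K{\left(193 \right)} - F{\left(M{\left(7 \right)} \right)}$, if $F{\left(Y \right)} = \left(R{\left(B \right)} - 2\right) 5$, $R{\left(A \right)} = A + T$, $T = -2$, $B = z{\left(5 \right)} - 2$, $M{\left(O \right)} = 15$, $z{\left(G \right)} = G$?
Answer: $37254$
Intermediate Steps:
$K{\left(y \right)} = y^{2}$
$B = 3$ ($B = 5 - 2 = 3$)
$R{\left(A \right)} = -2 + A$ ($R{\left(A \right)} = A - 2 = -2 + A$)
$F{\left(Y \right)} = -5$ ($F{\left(Y \right)} = \left(\left(-2 + 3\right) - 2\right) 5 = \left(1 - 2\right) 5 = \left(-1\right) 5 = -5$)
$K{\left(193 \right)} - F{\left(M{\left(7 \right)} \right)} = 193^{2} - -5 = 37249 + 5 = 37254$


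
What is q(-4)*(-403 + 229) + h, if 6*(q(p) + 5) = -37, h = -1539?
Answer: 404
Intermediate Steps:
q(p) = -67/6 (q(p) = -5 + (1/6)*(-37) = -5 - 37/6 = -67/6)
q(-4)*(-403 + 229) + h = -67*(-403 + 229)/6 - 1539 = -67/6*(-174) - 1539 = 1943 - 1539 = 404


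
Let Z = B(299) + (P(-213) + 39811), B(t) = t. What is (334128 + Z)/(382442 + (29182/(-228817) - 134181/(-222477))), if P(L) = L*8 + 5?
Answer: 6321554648623717/6489605140373147 ≈ 0.97410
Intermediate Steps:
P(L) = 5 + 8*L (P(L) = 8*L + 5 = 5 + 8*L)
Z = 38411 (Z = 299 + ((5 + 8*(-213)) + 39811) = 299 + ((5 - 1704) + 39811) = 299 + (-1699 + 39811) = 299 + 38112 = 38411)
(334128 + Z)/(382442 + (29182/(-228817) - 134181/(-222477))) = (334128 + 38411)/(382442 + (29182/(-228817) - 134181/(-222477))) = 372539/(382442 + (29182*(-1/228817) - 134181*(-1/222477))) = 372539/(382442 + (-29182/228817 + 44727/74159)) = 372539/(382442 + 8070190021/16968839903) = 372539/(6489605140373147/16968839903) = 372539*(16968839903/6489605140373147) = 6321554648623717/6489605140373147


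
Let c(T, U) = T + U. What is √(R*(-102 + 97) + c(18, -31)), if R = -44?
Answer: 3*√23 ≈ 14.387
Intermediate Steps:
√(R*(-102 + 97) + c(18, -31)) = √(-44*(-102 + 97) + (18 - 31)) = √(-44*(-5) - 13) = √(220 - 13) = √207 = 3*√23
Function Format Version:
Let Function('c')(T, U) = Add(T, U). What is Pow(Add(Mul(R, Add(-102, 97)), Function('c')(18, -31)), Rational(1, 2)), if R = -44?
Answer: Mul(3, Pow(23, Rational(1, 2))) ≈ 14.387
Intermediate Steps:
Pow(Add(Mul(R, Add(-102, 97)), Function('c')(18, -31)), Rational(1, 2)) = Pow(Add(Mul(-44, Add(-102, 97)), Add(18, -31)), Rational(1, 2)) = Pow(Add(Mul(-44, -5), -13), Rational(1, 2)) = Pow(Add(220, -13), Rational(1, 2)) = Pow(207, Rational(1, 2)) = Mul(3, Pow(23, Rational(1, 2)))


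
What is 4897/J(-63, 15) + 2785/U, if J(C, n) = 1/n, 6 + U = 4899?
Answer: 359418100/4893 ≈ 73456.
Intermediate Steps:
U = 4893 (U = -6 + 4899 = 4893)
4897/J(-63, 15) + 2785/U = 4897/(1/15) + 2785/4893 = 4897/(1/15) + 2785*(1/4893) = 4897*15 + 2785/4893 = 73455 + 2785/4893 = 359418100/4893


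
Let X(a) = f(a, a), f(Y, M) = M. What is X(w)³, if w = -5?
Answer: -125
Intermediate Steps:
X(a) = a
X(w)³ = (-5)³ = -125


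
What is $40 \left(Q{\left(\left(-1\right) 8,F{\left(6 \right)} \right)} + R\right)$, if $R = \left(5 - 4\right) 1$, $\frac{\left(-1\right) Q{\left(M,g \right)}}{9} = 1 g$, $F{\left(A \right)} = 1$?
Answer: $-320$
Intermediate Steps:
$Q{\left(M,g \right)} = - 9 g$ ($Q{\left(M,g \right)} = - 9 \cdot 1 g = - 9 g$)
$R = 1$ ($R = \left(5 - 4\right) 1 = 1 \cdot 1 = 1$)
$40 \left(Q{\left(\left(-1\right) 8,F{\left(6 \right)} \right)} + R\right) = 40 \left(\left(-9\right) 1 + 1\right) = 40 \left(-9 + 1\right) = 40 \left(-8\right) = -320$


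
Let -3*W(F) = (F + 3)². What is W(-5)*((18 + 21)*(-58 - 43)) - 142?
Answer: 5110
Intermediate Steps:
W(F) = -(3 + F)²/3 (W(F) = -(F + 3)²/3 = -(3 + F)²/3)
W(-5)*((18 + 21)*(-58 - 43)) - 142 = (-(3 - 5)²/3)*((18 + 21)*(-58 - 43)) - 142 = (-⅓*(-2)²)*(39*(-101)) - 142 = -⅓*4*(-3939) - 142 = -4/3*(-3939) - 142 = 5252 - 142 = 5110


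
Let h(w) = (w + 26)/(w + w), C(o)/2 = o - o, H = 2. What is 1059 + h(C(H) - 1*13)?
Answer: 2117/2 ≈ 1058.5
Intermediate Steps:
C(o) = 0 (C(o) = 2*(o - o) = 2*0 = 0)
h(w) = (26 + w)/(2*w) (h(w) = (26 + w)/((2*w)) = (26 + w)*(1/(2*w)) = (26 + w)/(2*w))
1059 + h(C(H) - 1*13) = 1059 + (26 + (0 - 1*13))/(2*(0 - 1*13)) = 1059 + (26 + (0 - 13))/(2*(0 - 13)) = 1059 + (½)*(26 - 13)/(-13) = 1059 + (½)*(-1/13)*13 = 1059 - ½ = 2117/2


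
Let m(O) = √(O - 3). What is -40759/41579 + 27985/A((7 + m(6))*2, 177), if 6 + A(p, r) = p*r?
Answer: 220220344513/19870728837 - 1651115*√3/955806 ≈ 8.0906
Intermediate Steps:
m(O) = √(-3 + O)
A(p, r) = -6 + p*r
-40759/41579 + 27985/A((7 + m(6))*2, 177) = -40759/41579 + 27985/(-6 + ((7 + √(-3 + 6))*2)*177) = -40759*1/41579 + 27985/(-6 + ((7 + √3)*2)*177) = -40759/41579 + 27985/(-6 + (14 + 2*√3)*177) = -40759/41579 + 27985/(-6 + (2478 + 354*√3)) = -40759/41579 + 27985/(2472 + 354*√3)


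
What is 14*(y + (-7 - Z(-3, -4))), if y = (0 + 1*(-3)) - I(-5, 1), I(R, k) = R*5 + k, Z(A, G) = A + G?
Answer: 294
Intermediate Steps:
I(R, k) = k + 5*R (I(R, k) = 5*R + k = k + 5*R)
y = 21 (y = (0 + 1*(-3)) - (1 + 5*(-5)) = (0 - 3) - (1 - 25) = -3 - 1*(-24) = -3 + 24 = 21)
14*(y + (-7 - Z(-3, -4))) = 14*(21 + (-7 - (-3 - 4))) = 14*(21 + (-7 - 1*(-7))) = 14*(21 + (-7 + 7)) = 14*(21 + 0) = 14*21 = 294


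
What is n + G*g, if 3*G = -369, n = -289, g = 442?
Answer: -54655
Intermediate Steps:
G = -123 (G = (⅓)*(-369) = -123)
n + G*g = -289 - 123*442 = -289 - 54366 = -54655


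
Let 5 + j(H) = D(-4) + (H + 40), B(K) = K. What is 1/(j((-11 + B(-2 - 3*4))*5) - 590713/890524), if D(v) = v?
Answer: -890524/84299969 ≈ -0.010564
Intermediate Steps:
j(H) = 31 + H (j(H) = -5 + (-4 + (H + 40)) = -5 + (-4 + (40 + H)) = -5 + (36 + H) = 31 + H)
1/(j((-11 + B(-2 - 3*4))*5) - 590713/890524) = 1/((31 + (-11 + (-2 - 3*4))*5) - 590713/890524) = 1/((31 + (-11 + (-2 - 12))*5) - 590713*1/890524) = 1/((31 + (-11 - 14)*5) - 590713/890524) = 1/((31 - 25*5) - 590713/890524) = 1/((31 - 125) - 590713/890524) = 1/(-94 - 590713/890524) = 1/(-84299969/890524) = -890524/84299969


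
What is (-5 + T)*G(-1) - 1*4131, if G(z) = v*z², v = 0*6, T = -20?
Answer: -4131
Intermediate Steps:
v = 0
G(z) = 0 (G(z) = 0*z² = 0)
(-5 + T)*G(-1) - 1*4131 = (-5 - 20)*0 - 1*4131 = -25*0 - 4131 = 0 - 4131 = -4131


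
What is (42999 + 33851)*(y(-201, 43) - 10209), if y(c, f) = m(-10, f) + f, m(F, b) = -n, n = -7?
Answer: -780719150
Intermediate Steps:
m(F, b) = 7 (m(F, b) = -1*(-7) = 7)
y(c, f) = 7 + f
(42999 + 33851)*(y(-201, 43) - 10209) = (42999 + 33851)*((7 + 43) - 10209) = 76850*(50 - 10209) = 76850*(-10159) = -780719150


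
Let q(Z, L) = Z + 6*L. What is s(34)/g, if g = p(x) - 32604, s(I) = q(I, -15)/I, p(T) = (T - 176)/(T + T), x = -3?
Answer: 168/3322565 ≈ 5.0563e-5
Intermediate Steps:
p(T) = (-176 + T)/(2*T) (p(T) = (-176 + T)/((2*T)) = (-176 + T)*(1/(2*T)) = (-176 + T)/(2*T))
s(I) = (-90 + I)/I (s(I) = (I + 6*(-15))/I = (I - 90)/I = (-90 + I)/I)
g = -195445/6 (g = (½)*(-176 - 3)/(-3) - 32604 = (½)*(-⅓)*(-179) - 32604 = 179/6 - 32604 = -195445/6 ≈ -32574.)
s(34)/g = ((-90 + 34)/34)/(-195445/6) = ((1/34)*(-56))*(-6/195445) = -28/17*(-6/195445) = 168/3322565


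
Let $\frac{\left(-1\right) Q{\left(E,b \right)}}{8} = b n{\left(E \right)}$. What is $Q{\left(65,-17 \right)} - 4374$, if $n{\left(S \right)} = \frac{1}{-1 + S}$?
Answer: $- \frac{34975}{8} \approx -4371.9$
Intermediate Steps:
$Q{\left(E,b \right)} = - \frac{8 b}{-1 + E}$ ($Q{\left(E,b \right)} = - 8 \frac{b}{-1 + E} = - \frac{8 b}{-1 + E}$)
$Q{\left(65,-17 \right)} - 4374 = \left(-8\right) \left(-17\right) \frac{1}{-1 + 65} - 4374 = \left(-8\right) \left(-17\right) \frac{1}{64} - 4374 = \frac{17}{8} - 4374 = - \frac{34975}{8}$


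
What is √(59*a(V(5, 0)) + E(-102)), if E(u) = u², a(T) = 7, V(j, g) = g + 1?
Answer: √10817 ≈ 104.00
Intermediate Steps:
V(j, g) = 1 + g
√(59*a(V(5, 0)) + E(-102)) = √(59*7 + (-102)²) = √(413 + 10404) = √10817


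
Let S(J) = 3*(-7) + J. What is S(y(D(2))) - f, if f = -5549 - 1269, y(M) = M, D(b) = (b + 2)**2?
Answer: 6813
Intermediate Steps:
D(b) = (2 + b)**2
f = -6818
S(J) = -21 + J
S(y(D(2))) - f = (-21 + (2 + 2)**2) - 1*(-6818) = (-21 + 4**2) + 6818 = (-21 + 16) + 6818 = -5 + 6818 = 6813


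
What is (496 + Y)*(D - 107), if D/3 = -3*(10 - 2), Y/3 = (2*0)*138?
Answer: -88784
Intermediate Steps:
Y = 0 (Y = 3*((2*0)*138) = 3*(0*138) = 3*0 = 0)
D = -72 (D = 3*(-3*(10 - 2)) = 3*(-3*8) = 3*(-24) = -72)
(496 + Y)*(D - 107) = (496 + 0)*(-72 - 107) = 496*(-179) = -88784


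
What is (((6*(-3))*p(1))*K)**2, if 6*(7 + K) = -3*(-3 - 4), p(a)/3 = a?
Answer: 35721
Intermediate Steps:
p(a) = 3*a
K = -7/2 (K = -7 + (-3*(-3 - 4))/6 = -7 + (-3*(-7))/6 = -7 + (1/6)*21 = -7 + 7/2 = -7/2 ≈ -3.5000)
(((6*(-3))*p(1))*K)**2 = (((6*(-3))*(3*1))*(-7/2))**2 = (-18*3*(-7/2))**2 = (-54*(-7/2))**2 = 189**2 = 35721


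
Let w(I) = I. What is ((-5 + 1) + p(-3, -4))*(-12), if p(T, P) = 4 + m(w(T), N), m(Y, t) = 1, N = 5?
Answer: -12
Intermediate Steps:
p(T, P) = 5 (p(T, P) = 4 + 1 = 5)
((-5 + 1) + p(-3, -4))*(-12) = ((-5 + 1) + 5)*(-12) = (-4 + 5)*(-12) = 1*(-12) = -12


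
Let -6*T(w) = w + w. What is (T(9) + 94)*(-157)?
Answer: -14287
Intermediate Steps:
T(w) = -w/3 (T(w) = -(w + w)/6 = -w/3)
(T(9) + 94)*(-157) = (-1/3*9 + 94)*(-157) = (-3 + 94)*(-157) = 91*(-157) = -14287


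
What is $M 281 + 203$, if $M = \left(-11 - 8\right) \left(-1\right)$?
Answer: $5542$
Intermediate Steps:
$M = 19$ ($M = \left(-19\right) \left(-1\right) = 19$)
$M 281 + 203 = 19 \cdot 281 + 203 = 5339 + 203 = 5542$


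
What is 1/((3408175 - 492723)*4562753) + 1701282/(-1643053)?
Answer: -22631282299698251339/21856691763251953868 ≈ -1.0354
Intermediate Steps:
1/((3408175 - 492723)*4562753) + 1701282/(-1643053) = (1/4562753)/2915452 + 1701282*(-1/1643053) = (1/2915452)*(1/4562753) - 1701282/1643053 = 1/13302487359356 - 1701282/1643053 = -22631282299698251339/21856691763251953868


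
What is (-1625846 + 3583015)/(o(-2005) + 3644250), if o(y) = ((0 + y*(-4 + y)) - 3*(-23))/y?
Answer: 3924123845/7302693136 ≈ 0.53735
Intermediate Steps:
o(y) = (69 + y*(-4 + y))/y (o(y) = (y*(-4 + y) + 69)/y = (69 + y*(-4 + y))/y)
(-1625846 + 3583015)/(o(-2005) + 3644250) = (-1625846 + 3583015)/((-4 - 2005 + 69/(-2005)) + 3644250) = 1957169/((-4 - 2005 + 69*(-1/2005)) + 3644250) = 1957169/((-4 - 2005 - 69/2005) + 3644250) = 1957169/(-4028114/2005 + 3644250) = 1957169/(7302693136/2005) = 1957169*(2005/7302693136) = 3924123845/7302693136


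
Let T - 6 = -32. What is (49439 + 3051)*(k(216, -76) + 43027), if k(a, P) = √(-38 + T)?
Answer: 2258487230 + 419920*I ≈ 2.2585e+9 + 4.1992e+5*I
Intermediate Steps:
T = -26 (T = 6 - 32 = -26)
k(a, P) = 8*I (k(a, P) = √(-38 - 26) = √(-64) = 8*I)
(49439 + 3051)*(k(216, -76) + 43027) = (49439 + 3051)*(8*I + 43027) = 52490*(43027 + 8*I) = 2258487230 + 419920*I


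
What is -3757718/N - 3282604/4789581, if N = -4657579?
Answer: 2708907280442/22307851884399 ≈ 0.12143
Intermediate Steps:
-3757718/N - 3282604/4789581 = -3757718/(-4657579) - 3282604/4789581 = -3757718*(-1/4657579) - 3282604*1/4789581 = 3757718/4657579 - 3282604/4789581 = 2708907280442/22307851884399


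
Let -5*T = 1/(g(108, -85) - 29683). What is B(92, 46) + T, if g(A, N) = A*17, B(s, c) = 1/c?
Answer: 139281/6404810 ≈ 0.021746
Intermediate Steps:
g(A, N) = 17*A
T = 1/139235 (T = -1/(5*(17*108 - 29683)) = -1/(5*(1836 - 29683)) = -⅕/(-27847) = -⅕*(-1/27847) = 1/139235 ≈ 7.1821e-6)
B(92, 46) + T = 1/46 + 1/139235 = 139281/6404810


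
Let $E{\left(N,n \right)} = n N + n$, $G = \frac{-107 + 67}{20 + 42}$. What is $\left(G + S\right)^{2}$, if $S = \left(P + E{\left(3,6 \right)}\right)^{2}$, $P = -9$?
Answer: $\frac{48372025}{961} \approx 50335.0$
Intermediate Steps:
$G = - \frac{20}{31}$ ($G = - \frac{40}{62} = \left(-40\right) \frac{1}{62} = - \frac{20}{31} \approx -0.64516$)
$E{\left(N,n \right)} = n + N n$ ($E{\left(N,n \right)} = N n + n = n + N n$)
$S = 225$ ($S = \left(-9 + 6 \left(1 + 3\right)\right)^{2} = \left(-9 + 6 \cdot 4\right)^{2} = \left(-9 + 24\right)^{2} = 15^{2} = 225$)
$\left(G + S\right)^{2} = \left(- \frac{20}{31} + 225\right)^{2} = \left(\frac{6955}{31}\right)^{2} = \frac{48372025}{961}$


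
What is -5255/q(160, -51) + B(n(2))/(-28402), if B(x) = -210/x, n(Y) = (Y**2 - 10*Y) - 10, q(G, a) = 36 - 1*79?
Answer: 1940278115/15876718 ≈ 122.21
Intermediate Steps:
q(G, a) = -43 (q(G, a) = 36 - 79 = -43)
n(Y) = -10 + Y**2 - 10*Y
-5255/q(160, -51) + B(n(2))/(-28402) = -5255/(-43) - 210/(-10 + 2**2 - 10*2)/(-28402) = -5255*(-1/43) - 210/(-10 + 4 - 20)*(-1/28402) = 5255/43 - 210/(-26)*(-1/28402) = 5255/43 - 210*(-1/26)*(-1/28402) = 5255/43 + (105/13)*(-1/28402) = 5255/43 - 105/369226 = 1940278115/15876718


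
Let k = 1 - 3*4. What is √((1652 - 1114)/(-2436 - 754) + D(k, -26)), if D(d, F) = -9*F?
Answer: √594872795/1595 ≈ 15.292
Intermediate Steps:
k = -11 (k = 1 - 12 = -11)
√((1652 - 1114)/(-2436 - 754) + D(k, -26)) = √((1652 - 1114)/(-2436 - 754) - 9*(-26)) = √(538/(-3190) + 234) = √(538*(-1/3190) + 234) = √(-269/1595 + 234) = √(372961/1595) = √594872795/1595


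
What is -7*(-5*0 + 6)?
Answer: -42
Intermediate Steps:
-7*(-5*0 + 6) = -7*(0 + 6) = -7*6 = -42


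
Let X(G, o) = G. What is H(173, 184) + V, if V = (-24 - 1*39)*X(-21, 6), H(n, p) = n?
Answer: 1496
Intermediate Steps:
V = 1323 (V = (-24 - 1*39)*(-21) = (-24 - 39)*(-21) = -63*(-21) = 1323)
H(173, 184) + V = 173 + 1323 = 1496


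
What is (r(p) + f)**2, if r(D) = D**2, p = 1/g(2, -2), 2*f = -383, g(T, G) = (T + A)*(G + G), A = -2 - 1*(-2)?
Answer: 150185025/4096 ≈ 36666.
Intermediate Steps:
A = 0 (A = -2 + 2 = 0)
g(T, G) = 2*G*T (g(T, G) = (T + 0)*(G + G) = T*(2*G) = 2*G*T)
f = -383/2 (f = (1/2)*(-383) = -383/2 ≈ -191.50)
p = -1/8 (p = 1/(2*(-2)*2) = 1/(-8) = -1/8 ≈ -0.12500)
(r(p) + f)**2 = ((-1/8)**2 - 383/2)**2 = (1/64 - 383/2)**2 = (-12255/64)**2 = 150185025/4096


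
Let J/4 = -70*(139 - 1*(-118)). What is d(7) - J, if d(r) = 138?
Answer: 72098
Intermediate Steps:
J = -71960 (J = 4*(-70*(139 - 1*(-118))) = 4*(-70*(139 + 118)) = 4*(-70*257) = 4*(-17990) = -71960)
d(7) - J = 138 - 1*(-71960) = 138 + 71960 = 72098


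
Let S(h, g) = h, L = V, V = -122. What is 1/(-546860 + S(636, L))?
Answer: -1/546224 ≈ -1.8308e-6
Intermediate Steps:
L = -122
1/(-546860 + S(636, L)) = 1/(-546860 + 636) = 1/(-546224) = -1/546224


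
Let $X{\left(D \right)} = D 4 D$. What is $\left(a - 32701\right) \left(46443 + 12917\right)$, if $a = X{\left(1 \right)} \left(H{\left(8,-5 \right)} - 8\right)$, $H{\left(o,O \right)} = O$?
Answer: $-1944218080$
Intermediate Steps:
$X{\left(D \right)} = 4 D^{2}$ ($X{\left(D \right)} = 4 D D = 4 D^{2}$)
$a = -52$ ($a = 4 \cdot 1^{2} \left(-5 - 8\right) = 4 \cdot 1 \left(-13\right) = 4 \left(-13\right) = -52$)
$\left(a - 32701\right) \left(46443 + 12917\right) = \left(-52 - 32701\right) \left(46443 + 12917\right) = \left(-32753\right) 59360 = -1944218080$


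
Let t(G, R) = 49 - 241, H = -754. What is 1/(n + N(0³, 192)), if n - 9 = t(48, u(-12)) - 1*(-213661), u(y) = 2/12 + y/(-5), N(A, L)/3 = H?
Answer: 1/211216 ≈ 4.7345e-6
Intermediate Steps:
N(A, L) = -2262 (N(A, L) = 3*(-754) = -2262)
u(y) = ⅙ - y/5 (u(y) = 2*(1/12) + y*(-⅕) = ⅙ - y/5)
t(G, R) = -192
n = 213478 (n = 9 + (-192 - 1*(-213661)) = 9 + (-192 + 213661) = 9 + 213469 = 213478)
1/(n + N(0³, 192)) = 1/(213478 - 2262) = 1/211216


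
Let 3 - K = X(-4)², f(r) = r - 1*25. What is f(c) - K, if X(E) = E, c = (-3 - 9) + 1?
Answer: -23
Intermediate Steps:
c = -11 (c = -12 + 1 = -11)
f(r) = -25 + r (f(r) = r - 25 = -25 + r)
K = -13 (K = 3 - 1*(-4)² = 3 - 1*16 = 3 - 16 = -13)
f(c) - K = (-25 - 11) - 1*(-13) = -36 + 13 = -23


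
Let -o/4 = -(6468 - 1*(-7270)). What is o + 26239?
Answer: 81191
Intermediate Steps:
o = 54952 (o = -(-4)*(6468 - 1*(-7270)) = -(-4)*(6468 + 7270) = -(-4)*13738 = -4*(-13738) = 54952)
o + 26239 = 54952 + 26239 = 81191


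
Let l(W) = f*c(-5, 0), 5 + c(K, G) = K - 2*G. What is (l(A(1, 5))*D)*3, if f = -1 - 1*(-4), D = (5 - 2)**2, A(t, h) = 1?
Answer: -810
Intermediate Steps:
c(K, G) = -5 + K - 2*G (c(K, G) = -5 + (K - 2*G) = -5 + K - 2*G)
D = 9 (D = 3**2 = 9)
f = 3 (f = -1 + 4 = 3)
l(W) = -30 (l(W) = 3*(-5 - 5 - 2*0) = 3*(-5 - 5 + 0) = 3*(-10) = -30)
(l(A(1, 5))*D)*3 = -30*9*3 = -270*3 = -810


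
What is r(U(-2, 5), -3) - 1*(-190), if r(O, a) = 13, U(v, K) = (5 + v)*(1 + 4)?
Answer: 203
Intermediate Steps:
U(v, K) = 25 + 5*v (U(v, K) = (5 + v)*5 = 25 + 5*v)
r(U(-2, 5), -3) - 1*(-190) = 13 - 1*(-190) = 13 + 190 = 203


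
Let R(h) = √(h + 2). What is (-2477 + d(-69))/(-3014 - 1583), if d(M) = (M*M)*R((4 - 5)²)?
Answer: 2477/4597 - 4761*√3/4597 ≈ -1.2550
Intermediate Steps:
R(h) = √(2 + h)
d(M) = √3*M² (d(M) = (M*M)*√(2 + (4 - 5)²) = M²*√(2 + (-1)²) = M²*√(2 + 1) = M²*√3 = √3*M²)
(-2477 + d(-69))/(-3014 - 1583) = (-2477 + √3*(-69)²)/(-3014 - 1583) = (-2477 + √3*4761)/(-4597) = (-2477 + 4761*√3)*(-1/4597) = 2477/4597 - 4761*√3/4597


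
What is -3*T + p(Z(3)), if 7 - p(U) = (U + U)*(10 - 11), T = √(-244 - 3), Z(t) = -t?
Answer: 1 - 3*I*√247 ≈ 1.0 - 47.149*I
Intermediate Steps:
T = I*√247 (T = √(-247) = I*√247 ≈ 15.716*I)
p(U) = 7 + 2*U (p(U) = 7 - (U + U)*(10 - 11) = 7 - 2*U*(-1) = 7 - (-2)*U = 7 + 2*U)
-3*T + p(Z(3)) = -3*I*√247 + (7 + 2*(-1*3)) = -3*I*√247 + (7 + 2*(-3)) = -3*I*√247 + (7 - 6) = -3*I*√247 + 1 = 1 - 3*I*√247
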